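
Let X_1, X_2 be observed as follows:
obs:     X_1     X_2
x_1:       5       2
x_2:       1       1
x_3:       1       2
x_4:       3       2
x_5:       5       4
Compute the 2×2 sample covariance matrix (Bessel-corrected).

Step 1 — column means:
  mean(X_1) = (5 + 1 + 1 + 3 + 5) / 5 = 15/5 = 3
  mean(X_2) = (2 + 1 + 2 + 2 + 4) / 5 = 11/5 = 2.2

Step 2 — sample covariance S[i,j] = (1/(n-1)) · Σ_k (x_{k,i} - mean_i) · (x_{k,j} - mean_j), with n-1 = 4.
  S[X_1,X_1] = ((2)·(2) + (-2)·(-2) + (-2)·(-2) + (0)·(0) + (2)·(2)) / 4 = 16/4 = 4
  S[X_1,X_2] = ((2)·(-0.2) + (-2)·(-1.2) + (-2)·(-0.2) + (0)·(-0.2) + (2)·(1.8)) / 4 = 6/4 = 1.5
  S[X_2,X_2] = ((-0.2)·(-0.2) + (-1.2)·(-1.2) + (-0.2)·(-0.2) + (-0.2)·(-0.2) + (1.8)·(1.8)) / 4 = 4.8/4 = 1.2

S is symmetric (S[j,i] = S[i,j]). Assembling:

S = [[4, 1.5],
 [1.5, 1.2]]


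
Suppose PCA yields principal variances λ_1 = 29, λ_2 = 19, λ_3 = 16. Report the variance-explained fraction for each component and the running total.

Step 1 — total variance = trace(Sigma) = Σ λ_i = 29 + 19 + 16 = 64.

Step 2 — fraction explained by component i = λ_i / Σ λ:
  PC1: 29/64 = 0.4531
  PC2: 19/64 = 0.2969
  PC3: 16/64 = 0.25

Step 3 — cumulative fraction after k components = (λ_1 + ... + λ_k) / Σ λ:
  k = 1: 29/64 = 0.4531
  k = 2: (29 + 19)/64 = 48/64 = 0.75
  k = 3: (29 + 19 + 16)/64 = 64/64 = 1

Summary (fraction, with percent):

explained: PC1 0.4531 (45.31%), PC2 0.2969 (29.69%), PC3 0.25 (25%);  cumulative: 0.4531, 0.75, 1


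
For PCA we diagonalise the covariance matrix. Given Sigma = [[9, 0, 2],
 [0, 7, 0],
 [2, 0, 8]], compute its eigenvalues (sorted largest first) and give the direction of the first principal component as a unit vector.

Step 1 — characteristic polynomial p(λ) = det(λI - Sigma) = λ³ - tr·λ² + c_1·λ - det, where tr = trace, c_1 = sum of the principal 2×2 minors, det = det(Sigma):
  tr = 9 + 7 + 8 = 24,
  c_1 = (9·7 - (0)²) + (9·8 - (2)²) + (7·8 - (0)²) = 63 + 68 + 56 = 187,
  det = 9·(7·8 - (0)²) - (0)·((0)·8 - (0)·(2)) + (2)·((0)·(0) - 7·(2)) = 9·(56) - (0)·(0) + (2)·(-14) = 476.
  So p(λ) = λ³ - 24λ² + 187λ - 476.
Step 2 — look for an integer root (rational root theorem: any rational root is an integer divisor of 476). Testing λ = 7:
  p(7) = 343 - 1176 + 1309 - 476 = 0  ✓
  Dividing out (λ - 7): p(λ) = (λ - 7)(λ² - 17λ + 68).
Step 3 — remaining eigenvalues from the quadratic λ² - 17λ + 68 = 0:
  Δ = 17² - 4·68 = 289 - 272 = 17,  λ = (17 ± √17)/2 = (17 ± 4.1231)/2 ≈ 10.5616 or 6.4384.
  Sorted: λ_1 = 10.5616,  λ_2 = 7,  λ_3 = 6.4384  (check: sum = 24 = tr ✓).

Step 4 — unit eigenvector for λ_1 ≈ 10.5616: v spans the null space of (Sigma - λ_1 I), whose rows are
  r_1 = (-1.5616, 0, 2),  r_2 = (0, -3.5616, 0),  r_3 = (2, 0, -2.5616).
  v is orthogonal to every row, so take v ∝ r_1 × r_2 = ((0)·(0) - (2)·(-3.5616), (2)·(0) - (-1.5616)·(0), (-1.5616)·(-3.5616) - (0)·(0)) ≈ (7.1231, 0, 5.5616).
  Let u = (7.1231, 0, 5.5616).
  ||u|| = √((7.1231)² + (0)² + (5.5616)²) = √(81.6695) ≈ 9.0371,  v_1 = u/||u|| ≈ (0.7882, 0, 0.6154) (||v_1|| = 1).

λ_1 = 10.5616,  λ_2 = 7,  λ_3 = 6.4384;  v_1 ≈ (0.7882, 0, 0.6154)


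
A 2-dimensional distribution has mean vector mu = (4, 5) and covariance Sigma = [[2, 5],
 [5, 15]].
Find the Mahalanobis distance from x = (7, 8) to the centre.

Step 1 — centre the observation: (x - mu) = (3, 3).

Step 2 — invert Sigma. det(Sigma) = 2·15 - (5)² = 5.
  Sigma^{-1} = (1/det) · [[d, -b], [-b, a]] = [[3, -1],
 [-1, 0.4]].

Step 3 — form the quadratic (x - mu)^T · Sigma^{-1} · (x - mu):
  Sigma^{-1} · (x - mu) = (6, -1.8).
  (x - mu)^T · [Sigma^{-1} · (x - mu)] = (3)·(6) + (3)·(-1.8) = 12.6.

Step 4 — take square root: d = √(12.6) ≈ 3.5496.

d(x, mu) = √(12.6) ≈ 3.5496


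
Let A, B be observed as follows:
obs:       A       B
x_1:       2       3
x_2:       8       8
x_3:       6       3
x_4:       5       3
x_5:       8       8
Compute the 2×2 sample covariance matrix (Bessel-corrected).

Step 1 — column means:
  mean(A) = (2 + 8 + 6 + 5 + 8) / 5 = 29/5 = 5.8
  mean(B) = (3 + 8 + 3 + 3 + 8) / 5 = 25/5 = 5

Step 2 — sample covariance S[i,j] = (1/(n-1)) · Σ_k (x_{k,i} - mean_i) · (x_{k,j} - mean_j), with n-1 = 4.
  S[A,A] = ((-3.8)·(-3.8) + (2.2)·(2.2) + (0.2)·(0.2) + (-0.8)·(-0.8) + (2.2)·(2.2)) / 4 = 24.8/4 = 6.2
  S[A,B] = ((-3.8)·(-2) + (2.2)·(3) + (0.2)·(-2) + (-0.8)·(-2) + (2.2)·(3)) / 4 = 22/4 = 5.5
  S[B,B] = ((-2)·(-2) + (3)·(3) + (-2)·(-2) + (-2)·(-2) + (3)·(3)) / 4 = 30/4 = 7.5

S is symmetric (S[j,i] = S[i,j]). Assembling:

S = [[6.2, 5.5],
 [5.5, 7.5]]


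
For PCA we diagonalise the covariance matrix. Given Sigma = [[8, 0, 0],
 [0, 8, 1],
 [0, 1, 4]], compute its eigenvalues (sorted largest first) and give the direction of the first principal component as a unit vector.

Step 1 — characteristic polynomial p(λ) = det(λI - Sigma) = λ³ - tr·λ² + c_1·λ - det, where tr = trace, c_1 = sum of the principal 2×2 minors, det = det(Sigma):
  tr = 8 + 8 + 4 = 20,
  c_1 = (8·8 - (0)²) + (8·4 - (0)²) + (8·4 - (1)²) = 64 + 32 + 31 = 127,
  det = 8·(8·4 - (1)²) - (0)·((0)·4 - (1)·(0)) + (0)·((0)·(1) - 8·(0)) = 8·(31) - (0)·(0) + (0)·(0) = 248.
  So p(λ) = λ³ - 20λ² + 127λ - 248.
Step 2 — look for an integer root (rational root theorem: any rational root is an integer divisor of 248). Testing λ = 8:
  p(8) = 512 - 1280 + 1016 - 248 = 0  ✓
  Dividing out (λ - 8): p(λ) = (λ - 8)(λ² - 12λ + 31).
Step 3 — remaining eigenvalues from the quadratic λ² - 12λ + 31 = 0:
  Δ = 12² - 4·31 = 144 - 124 = 20,  λ = (12 ± √20)/2 = (12 ± 4.4721)/2 ≈ 8.2361 or 3.7639.
  Sorted: λ_1 = 8.2361,  λ_2 = 8,  λ_3 = 3.7639  (check: sum = 20 = tr ✓).

Step 4 — unit eigenvector for λ_1 ≈ 8.2361: v spans the null space of (Sigma - λ_1 I), whose rows are
  r_1 = (-0.2361, 0, 0),  r_2 = (0, -0.2361, 1),  r_3 = (0, 1, -4.2361).
  v is orthogonal to every row, so take v ∝ r_1 × r_2 = ((0)·(1) - (0)·(-0.2361), (0)·(0) - (-0.2361)·(1), (-0.2361)·(-0.2361) - (0)·(0)) ≈ (0, 0.2361, 0.0557).
  Let u = (0, 0.2361, 0.0557).
  ||u|| = √((0)² + (0.2361)² + (0.0557)²) = √(0.0588) ≈ 0.2426,  v_1 = u/||u|| ≈ (0, 0.9732, 0.2298) (||v_1|| = 1).

λ_1 = 8.2361,  λ_2 = 8,  λ_3 = 3.7639;  v_1 ≈ (0, 0.9732, 0.2298)


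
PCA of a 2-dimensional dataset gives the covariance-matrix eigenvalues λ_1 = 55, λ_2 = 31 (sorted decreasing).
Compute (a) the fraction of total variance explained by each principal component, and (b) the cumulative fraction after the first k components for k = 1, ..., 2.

Step 1 — total variance = trace(Sigma) = Σ λ_i = 55 + 31 = 86.

Step 2 — fraction explained by component i = λ_i / Σ λ:
  PC1: 55/86 = 0.6395
  PC2: 31/86 = 0.3605

Step 3 — cumulative fraction after k components = (λ_1 + ... + λ_k) / Σ λ:
  k = 1: 55/86 = 0.6395
  k = 2: (55 + 31)/86 = 86/86 = 1

Summary (fraction, with percent):

explained: PC1 0.6395 (63.95%), PC2 0.3605 (36.05%);  cumulative: 0.6395, 1


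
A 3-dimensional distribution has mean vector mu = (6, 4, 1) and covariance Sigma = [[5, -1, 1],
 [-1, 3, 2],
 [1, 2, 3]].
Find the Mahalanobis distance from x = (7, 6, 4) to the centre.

Step 1 — centre the observation: (x - mu) = (1, 2, 3).

Step 2 — invert Sigma (cofactor / det for 3×3, or solve directly):
  Sigma^{-1} = [[0.3333, 0.3333, -0.3333],
 [0.3333, 0.9333, -0.7333],
 [-0.3333, -0.7333, 0.9333]].

Step 3 — form the quadratic (x - mu)^T · Sigma^{-1} · (x - mu):
  Sigma^{-1} · (x - mu) = (0, 0, 1).
  (x - mu)^T · [Sigma^{-1} · (x - mu)] = (1)·(0) + (2)·(0) + (3)·(1) = 3.

Step 4 — take square root: d = √(3) ≈ 1.7321.

d(x, mu) = √(3) ≈ 1.7321


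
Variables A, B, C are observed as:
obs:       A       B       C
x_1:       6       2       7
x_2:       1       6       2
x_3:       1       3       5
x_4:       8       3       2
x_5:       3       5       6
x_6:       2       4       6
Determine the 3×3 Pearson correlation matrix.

Step 1 — column means:
  mean(A) = (6 + 1 + 1 + 8 + 3 + 2) / 6 = 21/6 = 3.5
  mean(B) = (2 + 6 + 3 + 3 + 5 + 4) / 6 = 23/6 = 3.8333
  mean(C) = (7 + 2 + 5 + 2 + 6 + 6) / 6 = 28/6 = 4.6667

Step 2 — sample variances and covariances s[i,j] = (1/(n-1)) · Σ_k (x_{k,i} - mean_i) · (x_{k,j} - mean_j), with n-1 = 5:
  s[A,A] = ((2.5)·(2.5) + (-2.5)·(-2.5) + (-2.5)·(-2.5) + (4.5)·(4.5) + (-0.5)·(-0.5) + (-1.5)·(-1.5)) / 5 = 41.5/5 = 8.3
  s[A,B] = ((2.5)·(-1.8333) + (-2.5)·(2.1667) + (-2.5)·(-0.8333) + (4.5)·(-0.8333) + (-0.5)·(1.1667) + (-1.5)·(0.1667)) / 5 = -12.5/5 = -2.5
  s[A,C] = ((2.5)·(2.3333) + (-2.5)·(-2.6667) + (-2.5)·(0.3333) + (4.5)·(-2.6667) + (-0.5)·(1.3333) + (-1.5)·(1.3333)) / 5 = -3/5 = -0.6
  s[B,B] = ((-1.8333)·(-1.8333) + (2.1667)·(2.1667) + (-0.8333)·(-0.8333) + (-0.8333)·(-0.8333) + (1.1667)·(1.1667) + (0.1667)·(0.1667)) / 5 = 10.8333/5 = 2.1667
  s[B,C] = ((-1.8333)·(2.3333) + (2.1667)·(-2.6667) + (-0.8333)·(0.3333) + (-0.8333)·(-2.6667) + (1.1667)·(1.3333) + (0.1667)·(1.3333)) / 5 = -6.3333/5 = -1.2667
  s[C,C] = ((2.3333)·(2.3333) + (-2.6667)·(-2.6667) + (0.3333)·(0.3333) + (-2.6667)·(-2.6667) + (1.3333)·(1.3333) + (1.3333)·(1.3333)) / 5 = 23.3333/5 = 4.6667
  Sample standard deviations s_i = √(s[i,i]):
  s(A) = √(8.3) = 2.881
  s(B) = √(2.1667) = 1.472
  s(C) = √(4.6667) = 2.1602

Step 3 — r_{ij} = s_{ij} / (s_i · s_j):
  r[A,A] = 1 (diagonal).
  r[A,B] = -2.5 / (2.881 · 1.472) = -2.5 / 4.2407 = -0.5895
  r[A,C] = -0.6 / (2.881 · 2.1602) = -0.6 / 6.2236 = -0.0964
  r[B,B] = 1 (diagonal).
  r[B,C] = -1.2667 / (1.472 · 2.1602) = -1.2667 / 3.1798 = -0.3983
  r[C,C] = 1 (diagonal).

R is symmetric with unit diagonal. Assembling:

R = [[1, -0.5895, -0.0964],
 [-0.5895, 1, -0.3983],
 [-0.0964, -0.3983, 1]]


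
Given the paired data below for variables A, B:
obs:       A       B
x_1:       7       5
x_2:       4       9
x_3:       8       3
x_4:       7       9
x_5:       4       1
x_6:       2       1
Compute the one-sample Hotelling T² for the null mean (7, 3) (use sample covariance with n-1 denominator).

Step 1 — sample mean vector:
  mean(A) = (7 + 4 + 8 + 7 + 4 + 2) / 6 = 32/6 = 5.3333
  mean(B) = (5 + 9 + 3 + 9 + 1 + 1) / 6 = 28/6 = 4.6667
  x̄ = (5.3333, 4.6667),  deviation x̄ - mu_0 = (5.3333, 4.6667) - (7, 3) = (-1.6667, 1.6667).

Step 2 — sample covariance matrix, S[i,j] = (1/(n-1)) · Σ_k (x_{k,i} - mean_i) · (x_{k,j} - mean_j), divisor n-1 = 5:
  S[A,A] = ((1.6667)·(1.6667) + (-1.3333)·(-1.3333) + (2.6667)·(2.6667) + (1.6667)·(1.6667) + (-1.3333)·(-1.3333) + (-3.3333)·(-3.3333)) / 5 = 27.3333/5 = 5.4667
  S[A,B] = ((1.6667)·(0.3333) + (-1.3333)·(4.3333) + (2.6667)·(-1.6667) + (1.6667)·(4.3333) + (-1.3333)·(-3.6667) + (-3.3333)·(-3.6667)) / 5 = 14.6667/5 = 2.9333
  S[B,B] = ((0.3333)·(0.3333) + (4.3333)·(4.3333) + (-1.6667)·(-1.6667) + (4.3333)·(4.3333) + (-3.6667)·(-3.6667) + (-3.6667)·(-3.6667)) / 5 = 67.3333/5 = 13.4667
  S = [[5.4667, 2.9333],
 [2.9333, 13.4667]].

Step 3 — invert S. det(S) = 5.4667·13.4667 - (2.9333)² = 65.0133.
  S^{-1} = (1/det) · [[d, -b], [-b, a]] = [[0.2071, -0.0451],
 [-0.0451, 0.0841]].

Step 4 — quadratic form (x̄ - mu_0)^T · S^{-1} · (x̄ - mu_0):
  S^{-1} · (x̄ - mu_0) = (-0.4204, 0.2153),
  (x̄ - mu_0)^T · [...] = (-1.6667)·(-0.4204) + (1.6667)·(0.2153) = 1.0596.

Step 5 — scale by n: T² = 6 · 1.0596 = 6.3577.

T² ≈ 6.3577


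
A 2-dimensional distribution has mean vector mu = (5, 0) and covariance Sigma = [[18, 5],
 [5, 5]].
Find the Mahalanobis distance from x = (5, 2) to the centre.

Step 1 — centre the observation: (x - mu) = (0, 2).

Step 2 — invert Sigma. det(Sigma) = 18·5 - (5)² = 65.
  Sigma^{-1} = (1/det) · [[d, -b], [-b, a]] = [[0.0769, -0.0769],
 [-0.0769, 0.2769]].

Step 3 — form the quadratic (x - mu)^T · Sigma^{-1} · (x - mu):
  Sigma^{-1} · (x - mu) = (-0.1538, 0.5538).
  (x - mu)^T · [Sigma^{-1} · (x - mu)] = (0)·(-0.1538) + (2)·(0.5538) = 1.1077.

Step 4 — take square root: d = √(1.1077) ≈ 1.0525.

d(x, mu) = √(1.1077) ≈ 1.0525


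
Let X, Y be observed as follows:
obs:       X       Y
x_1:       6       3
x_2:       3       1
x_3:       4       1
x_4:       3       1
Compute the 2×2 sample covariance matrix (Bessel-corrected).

Step 1 — column means:
  mean(X) = (6 + 3 + 4 + 3) / 4 = 16/4 = 4
  mean(Y) = (3 + 1 + 1 + 1) / 4 = 6/4 = 1.5

Step 2 — sample covariance S[i,j] = (1/(n-1)) · Σ_k (x_{k,i} - mean_i) · (x_{k,j} - mean_j), with n-1 = 3.
  S[X,X] = ((2)·(2) + (-1)·(-1) + (0)·(0) + (-1)·(-1)) / 3 = 6/3 = 2
  S[X,Y] = ((2)·(1.5) + (-1)·(-0.5) + (0)·(-0.5) + (-1)·(-0.5)) / 3 = 4/3 = 1.3333
  S[Y,Y] = ((1.5)·(1.5) + (-0.5)·(-0.5) + (-0.5)·(-0.5) + (-0.5)·(-0.5)) / 3 = 3/3 = 1

S is symmetric (S[j,i] = S[i,j]). Assembling:

S = [[2, 1.3333],
 [1.3333, 1]]


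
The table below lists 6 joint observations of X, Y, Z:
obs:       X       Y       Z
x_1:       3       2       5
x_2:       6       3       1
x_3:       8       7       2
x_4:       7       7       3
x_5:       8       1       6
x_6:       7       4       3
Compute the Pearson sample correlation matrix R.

Step 1 — column means:
  mean(X) = (3 + 6 + 8 + 7 + 8 + 7) / 6 = 39/6 = 6.5
  mean(Y) = (2 + 3 + 7 + 7 + 1 + 4) / 6 = 24/6 = 4
  mean(Z) = (5 + 1 + 2 + 3 + 6 + 3) / 6 = 20/6 = 3.3333

Step 2 — sample variances and covariances s[i,j] = (1/(n-1)) · Σ_k (x_{k,i} - mean_i) · (x_{k,j} - mean_j), with n-1 = 5:
  s[X,X] = ((-3.5)·(-3.5) + (-0.5)·(-0.5) + (1.5)·(1.5) + (0.5)·(0.5) + (1.5)·(1.5) + (0.5)·(0.5)) / 5 = 17.5/5 = 3.5
  s[X,Y] = ((-3.5)·(-2) + (-0.5)·(-1) + (1.5)·(3) + (0.5)·(3) + (1.5)·(-3) + (0.5)·(0)) / 5 = 9/5 = 1.8
  s[X,Z] = ((-3.5)·(1.6667) + (-0.5)·(-2.3333) + (1.5)·(-1.3333) + (0.5)·(-0.3333) + (1.5)·(2.6667) + (0.5)·(-0.3333)) / 5 = -3/5 = -0.6
  s[Y,Y] = ((-2)·(-2) + (-1)·(-1) + (3)·(3) + (3)·(3) + (-3)·(-3) + (0)·(0)) / 5 = 32/5 = 6.4
  s[Y,Z] = ((-2)·(1.6667) + (-1)·(-2.3333) + (3)·(-1.3333) + (3)·(-0.3333) + (-3)·(2.6667) + (0)·(-0.3333)) / 5 = -14/5 = -2.8
  s[Z,Z] = ((1.6667)·(1.6667) + (-2.3333)·(-2.3333) + (-1.3333)·(-1.3333) + (-0.3333)·(-0.3333) + (2.6667)·(2.6667) + (-0.3333)·(-0.3333)) / 5 = 17.3333/5 = 3.4667
  Sample standard deviations s_i = √(s[i,i]):
  s(X) = √(3.5) = 1.8708
  s(Y) = √(6.4) = 2.5298
  s(Z) = √(3.4667) = 1.8619

Step 3 — r_{ij} = s_{ij} / (s_i · s_j):
  r[X,X] = 1 (diagonal).
  r[X,Y] = 1.8 / (1.8708 · 2.5298) = 1.8 / 4.7329 = 0.3803
  r[X,Z] = -0.6 / (1.8708 · 1.8619) = -0.6 / 3.4833 = -0.1723
  r[Y,Y] = 1 (diagonal).
  r[Y,Z] = -2.8 / (2.5298 · 1.8619) = -2.8 / 4.7103 = -0.5944
  r[Z,Z] = 1 (diagonal).

R is symmetric with unit diagonal. Assembling:

R = [[1, 0.3803, -0.1723],
 [0.3803, 1, -0.5944],
 [-0.1723, -0.5944, 1]]


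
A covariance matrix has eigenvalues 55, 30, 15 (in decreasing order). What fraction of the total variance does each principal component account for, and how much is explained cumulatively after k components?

Step 1 — total variance = trace(Sigma) = Σ λ_i = 55 + 30 + 15 = 100.

Step 2 — fraction explained by component i = λ_i / Σ λ:
  PC1: 55/100 = 0.55
  PC2: 30/100 = 0.3
  PC3: 15/100 = 0.15

Step 3 — cumulative fraction after k components = (λ_1 + ... + λ_k) / Σ λ:
  k = 1: 55/100 = 0.55
  k = 2: (55 + 30)/100 = 85/100 = 0.85
  k = 3: (55 + 30 + 15)/100 = 100/100 = 1

Summary (fraction, with percent):

explained: PC1 0.55 (55%), PC2 0.3 (30%), PC3 0.15 (15%);  cumulative: 0.55, 0.85, 1


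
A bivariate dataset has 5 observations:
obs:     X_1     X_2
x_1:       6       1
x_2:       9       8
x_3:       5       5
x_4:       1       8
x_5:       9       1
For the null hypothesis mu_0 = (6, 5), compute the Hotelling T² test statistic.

Step 1 — sample mean vector:
  mean(X_1) = (6 + 9 + 5 + 1 + 9) / 5 = 30/5 = 6
  mean(X_2) = (1 + 8 + 5 + 8 + 1) / 5 = 23/5 = 4.6
  x̄ = (6, 4.6),  deviation x̄ - mu_0 = (6, 4.6) - (6, 5) = (0, -0.4).

Step 2 — sample covariance matrix, S[i,j] = (1/(n-1)) · Σ_k (x_{k,i} - mean_i) · (x_{k,j} - mean_j), divisor n-1 = 4:
  S[X_1,X_1] = ((0)·(0) + (3)·(3) + (-1)·(-1) + (-5)·(-5) + (3)·(3)) / 4 = 44/4 = 11
  S[X_1,X_2] = ((0)·(-3.6) + (3)·(3.4) + (-1)·(0.4) + (-5)·(3.4) + (3)·(-3.6)) / 4 = -18/4 = -4.5
  S[X_2,X_2] = ((-3.6)·(-3.6) + (3.4)·(3.4) + (0.4)·(0.4) + (3.4)·(3.4) + (-3.6)·(-3.6)) / 4 = 49.2/4 = 12.3
  S = [[11, -4.5],
 [-4.5, 12.3]].

Step 3 — invert S. det(S) = 11·12.3 - (-4.5)² = 115.05.
  S^{-1} = (1/det) · [[d, -b], [-b, a]] = [[0.1069, 0.0391],
 [0.0391, 0.0956]].

Step 4 — quadratic form (x̄ - mu_0)^T · S^{-1} · (x̄ - mu_0):
  S^{-1} · (x̄ - mu_0) = (-0.0156, -0.0382),
  (x̄ - mu_0)^T · [...] = (0)·(-0.0156) + (-0.4)·(-0.0382) = 0.0153.

Step 5 — scale by n: T² = 5 · 0.0153 = 0.0765.

T² ≈ 0.0765


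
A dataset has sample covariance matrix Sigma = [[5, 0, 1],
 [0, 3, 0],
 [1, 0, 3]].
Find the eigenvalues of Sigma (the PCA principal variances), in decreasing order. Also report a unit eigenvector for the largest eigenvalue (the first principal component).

Step 1 — characteristic polynomial p(λ) = det(λI - Sigma) = λ³ - tr·λ² + c_1·λ - det, where tr = trace, c_1 = sum of the principal 2×2 minors, det = det(Sigma):
  tr = 5 + 3 + 3 = 11,
  c_1 = (5·3 - (0)²) + (5·3 - (1)²) + (3·3 - (0)²) = 15 + 14 + 9 = 38,
  det = 5·(3·3 - (0)²) - (0)·((0)·3 - (0)·(1)) + (1)·((0)·(0) - 3·(1)) = 5·(9) - (0)·(0) + (1)·(-3) = 42.
  So p(λ) = λ³ - 11λ² + 38λ - 42.
Step 2 — look for an integer root (rational root theorem: any rational root is an integer divisor of 42). Testing λ = 3:
  p(3) = 27 - 99 + 114 - 42 = 0  ✓
  Dividing out (λ - 3): p(λ) = (λ - 3)(λ² - 8λ + 14).
Step 3 — remaining eigenvalues from the quadratic λ² - 8λ + 14 = 0:
  Δ = 8² - 4·14 = 64 - 56 = 8,  λ = (8 ± √8)/2 = (8 ± 2.8284)/2 ≈ 5.4142 or 2.5858.
  Sorted: λ_1 = 5.4142,  λ_2 = 3,  λ_3 = 2.5858  (check: sum = 11 = tr ✓).

Step 4 — unit eigenvector for λ_1 ≈ 5.4142: v spans the null space of (Sigma - λ_1 I), whose rows are
  r_1 = (-0.4142, 0, 1),  r_2 = (0, -2.4142, 0),  r_3 = (1, 0, -2.4142).
  v is orthogonal to every row, so take v ∝ r_1 × r_2 = ((0)·(0) - (1)·(-2.4142), (1)·(0) - (-0.4142)·(0), (-0.4142)·(-2.4142) - (0)·(0)) ≈ (2.4142, 0, 1).
  Let u = (2.4142, 0, 1).
  ||u|| = √((2.4142)² + (0)² + (1)²) = √(6.8284) ≈ 2.6131,  v_1 = u/||u|| ≈ (0.9239, 0, 0.3827) (||v_1|| = 1).

λ_1 = 5.4142,  λ_2 = 3,  λ_3 = 2.5858;  v_1 ≈ (0.9239, 0, 0.3827)


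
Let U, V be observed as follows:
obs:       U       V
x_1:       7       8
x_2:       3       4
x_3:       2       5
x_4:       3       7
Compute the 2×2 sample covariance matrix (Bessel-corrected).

Step 1 — column means:
  mean(U) = (7 + 3 + 2 + 3) / 4 = 15/4 = 3.75
  mean(V) = (8 + 4 + 5 + 7) / 4 = 24/4 = 6

Step 2 — sample covariance S[i,j] = (1/(n-1)) · Σ_k (x_{k,i} - mean_i) · (x_{k,j} - mean_j), with n-1 = 3.
  S[U,U] = ((3.25)·(3.25) + (-0.75)·(-0.75) + (-1.75)·(-1.75) + (-0.75)·(-0.75)) / 3 = 14.75/3 = 4.9167
  S[U,V] = ((3.25)·(2) + (-0.75)·(-2) + (-1.75)·(-1) + (-0.75)·(1)) / 3 = 9/3 = 3
  S[V,V] = ((2)·(2) + (-2)·(-2) + (-1)·(-1) + (1)·(1)) / 3 = 10/3 = 3.3333

S is symmetric (S[j,i] = S[i,j]). Assembling:

S = [[4.9167, 3],
 [3, 3.3333]]


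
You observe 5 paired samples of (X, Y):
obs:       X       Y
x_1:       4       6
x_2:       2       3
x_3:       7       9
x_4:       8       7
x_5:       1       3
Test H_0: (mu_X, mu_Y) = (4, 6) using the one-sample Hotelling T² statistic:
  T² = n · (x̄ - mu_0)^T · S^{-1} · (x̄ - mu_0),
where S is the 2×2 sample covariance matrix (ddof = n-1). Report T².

Step 1 — sample mean vector:
  mean(X) = (4 + 2 + 7 + 8 + 1) / 5 = 22/5 = 4.4
  mean(Y) = (6 + 3 + 9 + 7 + 3) / 5 = 28/5 = 5.6
  x̄ = (4.4, 5.6),  deviation x̄ - mu_0 = (4.4, 5.6) - (4, 6) = (0.4, -0.4).

Step 2 — sample covariance matrix, S[i,j] = (1/(n-1)) · Σ_k (x_{k,i} - mean_i) · (x_{k,j} - mean_j), divisor n-1 = 4:
  S[X,X] = ((-0.4)·(-0.4) + (-2.4)·(-2.4) + (2.6)·(2.6) + (3.6)·(3.6) + (-3.4)·(-3.4)) / 4 = 37.2/4 = 9.3
  S[X,Y] = ((-0.4)·(0.4) + (-2.4)·(-2.6) + (2.6)·(3.4) + (3.6)·(1.4) + (-3.4)·(-2.6)) / 4 = 28.8/4 = 7.2
  S[Y,Y] = ((0.4)·(0.4) + (-2.6)·(-2.6) + (3.4)·(3.4) + (1.4)·(1.4) + (-2.6)·(-2.6)) / 4 = 27.2/4 = 6.8
  S = [[9.3, 7.2],
 [7.2, 6.8]].

Step 3 — invert S. det(S) = 9.3·6.8 - (7.2)² = 11.4.
  S^{-1} = (1/det) · [[d, -b], [-b, a]] = [[0.5965, -0.6316],
 [-0.6316, 0.8158]].

Step 4 — quadratic form (x̄ - mu_0)^T · S^{-1} · (x̄ - mu_0):
  S^{-1} · (x̄ - mu_0) = (0.4912, -0.5789),
  (x̄ - mu_0)^T · [...] = (0.4)·(0.4912) + (-0.4)·(-0.5789) = 0.4281.

Step 5 — scale by n: T² = 5 · 0.4281 = 2.1404.

T² ≈ 2.1404


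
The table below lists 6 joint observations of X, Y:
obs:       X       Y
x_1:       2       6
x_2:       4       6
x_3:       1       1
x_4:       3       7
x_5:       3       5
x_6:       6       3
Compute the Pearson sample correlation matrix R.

Step 1 — column means:
  mean(X) = (2 + 4 + 1 + 3 + 3 + 6) / 6 = 19/6 = 3.1667
  mean(Y) = (6 + 6 + 1 + 7 + 5 + 3) / 6 = 28/6 = 4.6667

Step 2 — sample variances and covariances s[i,j] = (1/(n-1)) · Σ_k (x_{k,i} - mean_i) · (x_{k,j} - mean_j), with n-1 = 5:
  s[X,X] = ((-1.1667)·(-1.1667) + (0.8333)·(0.8333) + (-2.1667)·(-2.1667) + (-0.1667)·(-0.1667) + (-0.1667)·(-0.1667) + (2.8333)·(2.8333)) / 5 = 14.8333/5 = 2.9667
  s[X,Y] = ((-1.1667)·(1.3333) + (0.8333)·(1.3333) + (-2.1667)·(-3.6667) + (-0.1667)·(2.3333) + (-0.1667)·(0.3333) + (2.8333)·(-1.6667)) / 5 = 2.3333/5 = 0.4667
  s[Y,Y] = ((1.3333)·(1.3333) + (1.3333)·(1.3333) + (-3.6667)·(-3.6667) + (2.3333)·(2.3333) + (0.3333)·(0.3333) + (-1.6667)·(-1.6667)) / 5 = 25.3333/5 = 5.0667
  Sample standard deviations s_i = √(s[i,i]):
  s(X) = √(2.9667) = 1.7224
  s(Y) = √(5.0667) = 2.2509

Step 3 — r_{ij} = s_{ij} / (s_i · s_j):
  r[X,X] = 1 (diagonal).
  r[X,Y] = 0.4667 / (1.7224 · 2.2509) = 0.4667 / 3.877 = 0.1204
  r[Y,Y] = 1 (diagonal).

R is symmetric with unit diagonal. Assembling:

R = [[1, 0.1204],
 [0.1204, 1]]


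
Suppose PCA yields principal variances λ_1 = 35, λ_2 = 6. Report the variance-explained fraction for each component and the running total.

Step 1 — total variance = trace(Sigma) = Σ λ_i = 35 + 6 = 41.

Step 2 — fraction explained by component i = λ_i / Σ λ:
  PC1: 35/41 = 0.8537
  PC2: 6/41 = 0.1463

Step 3 — cumulative fraction after k components = (λ_1 + ... + λ_k) / Σ λ:
  k = 1: 35/41 = 0.8537
  k = 2: (35 + 6)/41 = 41/41 = 1

Summary (fraction, with percent):

explained: PC1 0.8537 (85.37%), PC2 0.1463 (14.63%);  cumulative: 0.8537, 1


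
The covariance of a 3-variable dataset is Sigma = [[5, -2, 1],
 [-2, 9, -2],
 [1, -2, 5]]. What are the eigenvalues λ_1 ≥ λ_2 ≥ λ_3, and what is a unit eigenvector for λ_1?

Step 1 — characteristic polynomial p(λ) = det(λI - Sigma) = λ³ - tr·λ² + c_1·λ - det, where tr = trace, c_1 = sum of the principal 2×2 minors, det = det(Sigma):
  tr = 5 + 9 + 5 = 19,
  c_1 = (5·9 - (-2)²) + (5·5 - (1)²) + (9·5 - (-2)²) = 41 + 24 + 41 = 106,
  det = 5·(9·5 - (-2)²) - (-2)·((-2)·5 - (-2)·(1)) + (1)·((-2)·(-2) - 9·(1)) = 5·(41) - (-2)·(-8) + (1)·(-5) = 184.
  So p(λ) = λ³ - 19λ² + 106λ - 184.
Step 2 — look for an integer root (rational root theorem: any rational root is an integer divisor of 184). Testing λ = 4:
  p(4) = 64 - 304 + 424 - 184 = 0  ✓
  Dividing out (λ - 4): p(λ) = (λ - 4)(λ² - 15λ + 46).
Step 3 — remaining eigenvalues from the quadratic λ² - 15λ + 46 = 0:
  Δ = 15² - 4·46 = 225 - 184 = 41,  λ = (15 ± √41)/2 = (15 ± 6.4031)/2 ≈ 10.7016 or 4.2984.
  Sorted: λ_1 = 10.7016,  λ_2 = 4.2984,  λ_3 = 4  (check: sum = 19 = tr ✓).

Step 4 — unit eigenvector for λ_1 ≈ 10.7016: v spans the null space of (Sigma - λ_1 I), whose rows are
  r_1 = (-5.7016, -2, 1),  r_2 = (-2, -1.7016, -2),  r_3 = (1, -2, -5.7016).
  v is orthogonal to every row, so take v ∝ r_1 × r_2 = ((-2)·(-2) - (1)·(-1.7016), (1)·(-2) - (-5.7016)·(-2), (-5.7016)·(-1.7016) - (-2)·(-2)) ≈ (5.7016, -13.4031, 5.7016).
  Let u = (5.7016, -13.4031, 5.7016).
  ||u|| = √((5.7016)² + (-13.4031)² + (5.7016)²) = √(244.6594) ≈ 15.6416,  v_1 = u/||u|| ≈ (0.3645, -0.8569, 0.3645) (||v_1|| = 1).

λ_1 = 10.7016,  λ_2 = 4.2984,  λ_3 = 4;  v_1 ≈ (0.3645, -0.8569, 0.3645)


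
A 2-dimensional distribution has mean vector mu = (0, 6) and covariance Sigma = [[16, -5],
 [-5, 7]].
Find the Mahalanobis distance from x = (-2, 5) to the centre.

Step 1 — centre the observation: (x - mu) = (-2, -1).

Step 2 — invert Sigma. det(Sigma) = 16·7 - (-5)² = 87.
  Sigma^{-1} = (1/det) · [[d, -b], [-b, a]] = [[0.0805, 0.0575],
 [0.0575, 0.1839]].

Step 3 — form the quadratic (x - mu)^T · Sigma^{-1} · (x - mu):
  Sigma^{-1} · (x - mu) = (-0.2184, -0.2989).
  (x - mu)^T · [Sigma^{-1} · (x - mu)] = (-2)·(-0.2184) + (-1)·(-0.2989) = 0.7356.

Step 4 — take square root: d = √(0.7356) ≈ 0.8577.

d(x, mu) = √(0.7356) ≈ 0.8577


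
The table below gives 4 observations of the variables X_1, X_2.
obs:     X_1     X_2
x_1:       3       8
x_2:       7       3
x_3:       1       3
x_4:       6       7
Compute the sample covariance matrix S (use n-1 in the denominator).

Step 1 — column means:
  mean(X_1) = (3 + 7 + 1 + 6) / 4 = 17/4 = 4.25
  mean(X_2) = (8 + 3 + 3 + 7) / 4 = 21/4 = 5.25

Step 2 — sample covariance S[i,j] = (1/(n-1)) · Σ_k (x_{k,i} - mean_i) · (x_{k,j} - mean_j), with n-1 = 3.
  S[X_1,X_1] = ((-1.25)·(-1.25) + (2.75)·(2.75) + (-3.25)·(-3.25) + (1.75)·(1.75)) / 3 = 22.75/3 = 7.5833
  S[X_1,X_2] = ((-1.25)·(2.75) + (2.75)·(-2.25) + (-3.25)·(-2.25) + (1.75)·(1.75)) / 3 = 0.75/3 = 0.25
  S[X_2,X_2] = ((2.75)·(2.75) + (-2.25)·(-2.25) + (-2.25)·(-2.25) + (1.75)·(1.75)) / 3 = 20.75/3 = 6.9167

S is symmetric (S[j,i] = S[i,j]). Assembling:

S = [[7.5833, 0.25],
 [0.25, 6.9167]]


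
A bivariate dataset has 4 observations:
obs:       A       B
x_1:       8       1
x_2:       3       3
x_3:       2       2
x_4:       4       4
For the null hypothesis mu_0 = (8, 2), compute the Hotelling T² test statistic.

Step 1 — sample mean vector:
  mean(A) = (8 + 3 + 2 + 4) / 4 = 17/4 = 4.25
  mean(B) = (1 + 3 + 2 + 4) / 4 = 10/4 = 2.5
  x̄ = (4.25, 2.5),  deviation x̄ - mu_0 = (4.25, 2.5) - (8, 2) = (-3.75, 0.5).

Step 2 — sample covariance matrix, S[i,j] = (1/(n-1)) · Σ_k (x_{k,i} - mean_i) · (x_{k,j} - mean_j), divisor n-1 = 3:
  S[A,A] = ((3.75)·(3.75) + (-1.25)·(-1.25) + (-2.25)·(-2.25) + (-0.25)·(-0.25)) / 3 = 20.75/3 = 6.9167
  S[A,B] = ((3.75)·(-1.5) + (-1.25)·(0.5) + (-2.25)·(-0.5) + (-0.25)·(1.5)) / 3 = -5.5/3 = -1.8333
  S[B,B] = ((-1.5)·(-1.5) + (0.5)·(0.5) + (-0.5)·(-0.5) + (1.5)·(1.5)) / 3 = 5/3 = 1.6667
  S = [[6.9167, -1.8333],
 [-1.8333, 1.6667]].

Step 3 — invert S. det(S) = 6.9167·1.6667 - (-1.8333)² = 8.1667.
  S^{-1} = (1/det) · [[d, -b], [-b, a]] = [[0.2041, 0.2245],
 [0.2245, 0.8469]].

Step 4 — quadratic form (x̄ - mu_0)^T · S^{-1} · (x̄ - mu_0):
  S^{-1} · (x̄ - mu_0) = (-0.6531, -0.4184),
  (x̄ - mu_0)^T · [...] = (-3.75)·(-0.6531) + (0.5)·(-0.4184) = 2.2398.

Step 5 — scale by n: T² = 4 · 2.2398 = 8.9592.

T² ≈ 8.9592


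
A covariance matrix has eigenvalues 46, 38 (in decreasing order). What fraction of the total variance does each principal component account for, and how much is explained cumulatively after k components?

Step 1 — total variance = trace(Sigma) = Σ λ_i = 46 + 38 = 84.

Step 2 — fraction explained by component i = λ_i / Σ λ:
  PC1: 46/84 = 0.5476
  PC2: 38/84 = 0.4524

Step 3 — cumulative fraction after k components = (λ_1 + ... + λ_k) / Σ λ:
  k = 1: 46/84 = 0.5476
  k = 2: (46 + 38)/84 = 84/84 = 1

Summary (fraction, with percent):

explained: PC1 0.5476 (54.76%), PC2 0.4524 (45.24%);  cumulative: 0.5476, 1


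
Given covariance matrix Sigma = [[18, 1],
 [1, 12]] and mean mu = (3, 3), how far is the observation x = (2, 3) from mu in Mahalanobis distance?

Step 1 — centre the observation: (x - mu) = (-1, 0).

Step 2 — invert Sigma. det(Sigma) = 18·12 - (1)² = 215.
  Sigma^{-1} = (1/det) · [[d, -b], [-b, a]] = [[0.0558, -0.0047],
 [-0.0047, 0.0837]].

Step 3 — form the quadratic (x - mu)^T · Sigma^{-1} · (x - mu):
  Sigma^{-1} · (x - mu) = (-0.0558, 0.0047).
  (x - mu)^T · [Sigma^{-1} · (x - mu)] = (-1)·(-0.0558) + (0)·(0.0047) = 0.0558.

Step 4 — take square root: d = √(0.0558) ≈ 0.2362.

d(x, mu) = √(0.0558) ≈ 0.2362


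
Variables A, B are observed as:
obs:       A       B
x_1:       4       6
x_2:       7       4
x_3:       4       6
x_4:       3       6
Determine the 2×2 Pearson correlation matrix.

Step 1 — column means:
  mean(A) = (4 + 7 + 4 + 3) / 4 = 18/4 = 4.5
  mean(B) = (6 + 4 + 6 + 6) / 4 = 22/4 = 5.5

Step 2 — sample variances and covariances s[i,j] = (1/(n-1)) · Σ_k (x_{k,i} - mean_i) · (x_{k,j} - mean_j), with n-1 = 3:
  s[A,A] = ((-0.5)·(-0.5) + (2.5)·(2.5) + (-0.5)·(-0.5) + (-1.5)·(-1.5)) / 3 = 9/3 = 3
  s[A,B] = ((-0.5)·(0.5) + (2.5)·(-1.5) + (-0.5)·(0.5) + (-1.5)·(0.5)) / 3 = -5/3 = -1.6667
  s[B,B] = ((0.5)·(0.5) + (-1.5)·(-1.5) + (0.5)·(0.5) + (0.5)·(0.5)) / 3 = 3/3 = 1
  Sample standard deviations s_i = √(s[i,i]):
  s(A) = √(3) = 1.7321
  s(B) = √(1) = 1

Step 3 — r_{ij} = s_{ij} / (s_i · s_j):
  r[A,A] = 1 (diagonal).
  r[A,B] = -1.6667 / (1.7321 · 1) = -1.6667 / 1.7321 = -0.9623
  r[B,B] = 1 (diagonal).

R is symmetric with unit diagonal. Assembling:

R = [[1, -0.9623],
 [-0.9623, 1]]


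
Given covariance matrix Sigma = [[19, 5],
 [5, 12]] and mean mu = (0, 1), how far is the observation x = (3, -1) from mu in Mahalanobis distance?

Step 1 — centre the observation: (x - mu) = (3, -2).

Step 2 — invert Sigma. det(Sigma) = 19·12 - (5)² = 203.
  Sigma^{-1} = (1/det) · [[d, -b], [-b, a]] = [[0.0591, -0.0246],
 [-0.0246, 0.0936]].

Step 3 — form the quadratic (x - mu)^T · Sigma^{-1} · (x - mu):
  Sigma^{-1} · (x - mu) = (0.2266, -0.2611).
  (x - mu)^T · [Sigma^{-1} · (x - mu)] = (3)·(0.2266) + (-2)·(-0.2611) = 1.202.

Step 4 — take square root: d = √(1.202) ≈ 1.0963.

d(x, mu) = √(1.202) ≈ 1.0963


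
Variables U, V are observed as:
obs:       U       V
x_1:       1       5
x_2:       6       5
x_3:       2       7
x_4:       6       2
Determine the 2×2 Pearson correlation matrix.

Step 1 — column means:
  mean(U) = (1 + 6 + 2 + 6) / 4 = 15/4 = 3.75
  mean(V) = (5 + 5 + 7 + 2) / 4 = 19/4 = 4.75

Step 2 — sample variances and covariances s[i,j] = (1/(n-1)) · Σ_k (x_{k,i} - mean_i) · (x_{k,j} - mean_j), with n-1 = 3:
  s[U,U] = ((-2.75)·(-2.75) + (2.25)·(2.25) + (-1.75)·(-1.75) + (2.25)·(2.25)) / 3 = 20.75/3 = 6.9167
  s[U,V] = ((-2.75)·(0.25) + (2.25)·(0.25) + (-1.75)·(2.25) + (2.25)·(-2.75)) / 3 = -10.25/3 = -3.4167
  s[V,V] = ((0.25)·(0.25) + (0.25)·(0.25) + (2.25)·(2.25) + (-2.75)·(-2.75)) / 3 = 12.75/3 = 4.25
  Sample standard deviations s_i = √(s[i,i]):
  s(U) = √(6.9167) = 2.63
  s(V) = √(4.25) = 2.0616

Step 3 — r_{ij} = s_{ij} / (s_i · s_j):
  r[U,U] = 1 (diagonal).
  r[U,V] = -3.4167 / (2.63 · 2.0616) = -3.4167 / 5.4218 = -0.6302
  r[V,V] = 1 (diagonal).

R is symmetric with unit diagonal. Assembling:

R = [[1, -0.6302],
 [-0.6302, 1]]


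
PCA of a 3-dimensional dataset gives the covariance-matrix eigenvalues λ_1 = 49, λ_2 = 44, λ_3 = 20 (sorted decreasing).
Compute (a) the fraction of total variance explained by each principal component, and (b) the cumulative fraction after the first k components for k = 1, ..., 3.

Step 1 — total variance = trace(Sigma) = Σ λ_i = 49 + 44 + 20 = 113.

Step 2 — fraction explained by component i = λ_i / Σ λ:
  PC1: 49/113 = 0.4336
  PC2: 44/113 = 0.3894
  PC3: 20/113 = 0.177

Step 3 — cumulative fraction after k components = (λ_1 + ... + λ_k) / Σ λ:
  k = 1: 49/113 = 0.4336
  k = 2: (49 + 44)/113 = 93/113 = 0.823
  k = 3: (49 + 44 + 20)/113 = 113/113 = 1

Summary (fraction, with percent):

explained: PC1 0.4336 (43.36%), PC2 0.3894 (38.94%), PC3 0.177 (17.7%);  cumulative: 0.4336, 0.823, 1


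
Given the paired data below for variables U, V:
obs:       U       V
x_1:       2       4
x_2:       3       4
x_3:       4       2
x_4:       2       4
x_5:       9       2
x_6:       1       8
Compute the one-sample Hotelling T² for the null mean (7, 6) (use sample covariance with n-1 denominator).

Step 1 — sample mean vector:
  mean(U) = (2 + 3 + 4 + 2 + 9 + 1) / 6 = 21/6 = 3.5
  mean(V) = (4 + 4 + 2 + 4 + 2 + 8) / 6 = 24/6 = 4
  x̄ = (3.5, 4),  deviation x̄ - mu_0 = (3.5, 4) - (7, 6) = (-3.5, -2).

Step 2 — sample covariance matrix, S[i,j] = (1/(n-1)) · Σ_k (x_{k,i} - mean_i) · (x_{k,j} - mean_j), divisor n-1 = 5:
  S[U,U] = ((-1.5)·(-1.5) + (-0.5)·(-0.5) + (0.5)·(0.5) + (-1.5)·(-1.5) + (5.5)·(5.5) + (-2.5)·(-2.5)) / 5 = 41.5/5 = 8.3
  S[U,V] = ((-1.5)·(0) + (-0.5)·(0) + (0.5)·(-2) + (-1.5)·(0) + (5.5)·(-2) + (-2.5)·(4)) / 5 = -22/5 = -4.4
  S[V,V] = ((0)·(0) + (0)·(0) + (-2)·(-2) + (0)·(0) + (-2)·(-2) + (4)·(4)) / 5 = 24/5 = 4.8
  S = [[8.3, -4.4],
 [-4.4, 4.8]].

Step 3 — invert S. det(S) = 8.3·4.8 - (-4.4)² = 20.48.
  S^{-1} = (1/det) · [[d, -b], [-b, a]] = [[0.2344, 0.2148],
 [0.2148, 0.4053]].

Step 4 — quadratic form (x̄ - mu_0)^T · S^{-1} · (x̄ - mu_0):
  S^{-1} · (x̄ - mu_0) = (-1.25, -1.5625),
  (x̄ - mu_0)^T · [...] = (-3.5)·(-1.25) + (-2)·(-1.5625) = 7.5.

Step 5 — scale by n: T² = 6 · 7.5 = 45.

T² ≈ 45


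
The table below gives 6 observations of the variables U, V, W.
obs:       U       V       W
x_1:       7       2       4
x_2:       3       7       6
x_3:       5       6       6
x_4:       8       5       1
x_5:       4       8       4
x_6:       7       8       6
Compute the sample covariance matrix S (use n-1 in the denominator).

Step 1 — column means:
  mean(U) = (7 + 3 + 5 + 8 + 4 + 7) / 6 = 34/6 = 5.6667
  mean(V) = (2 + 7 + 6 + 5 + 8 + 8) / 6 = 36/6 = 6
  mean(W) = (4 + 6 + 6 + 1 + 4 + 6) / 6 = 27/6 = 4.5

Step 2 — sample covariance S[i,j] = (1/(n-1)) · Σ_k (x_{k,i} - mean_i) · (x_{k,j} - mean_j), with n-1 = 5.
  S[U,U] = ((1.3333)·(1.3333) + (-2.6667)·(-2.6667) + (-0.6667)·(-0.6667) + (2.3333)·(2.3333) + (-1.6667)·(-1.6667) + (1.3333)·(1.3333)) / 5 = 19.3333/5 = 3.8667
  S[U,V] = ((1.3333)·(-4) + (-2.6667)·(1) + (-0.6667)·(0) + (2.3333)·(-1) + (-1.6667)·(2) + (1.3333)·(2)) / 5 = -11/5 = -2.2
  S[U,W] = ((1.3333)·(-0.5) + (-2.6667)·(1.5) + (-0.6667)·(1.5) + (2.3333)·(-3.5) + (-1.6667)·(-0.5) + (1.3333)·(1.5)) / 5 = -11/5 = -2.2
  S[V,V] = ((-4)·(-4) + (1)·(1) + (0)·(0) + (-1)·(-1) + (2)·(2) + (2)·(2)) / 5 = 26/5 = 5.2
  S[V,W] = ((-4)·(-0.5) + (1)·(1.5) + (0)·(1.5) + (-1)·(-3.5) + (2)·(-0.5) + (2)·(1.5)) / 5 = 9/5 = 1.8
  S[W,W] = ((-0.5)·(-0.5) + (1.5)·(1.5) + (1.5)·(1.5) + (-3.5)·(-3.5) + (-0.5)·(-0.5) + (1.5)·(1.5)) / 5 = 19.5/5 = 3.9

S is symmetric (S[j,i] = S[i,j]). Assembling:

S = [[3.8667, -2.2, -2.2],
 [-2.2, 5.2, 1.8],
 [-2.2, 1.8, 3.9]]


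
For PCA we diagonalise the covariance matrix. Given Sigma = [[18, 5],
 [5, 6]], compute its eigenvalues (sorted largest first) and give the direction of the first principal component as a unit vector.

Step 1 — characteristic polynomial of 2×2 Sigma:
  det(Sigma - λI) = λ² - trace · λ + det = 0.
  trace = 18 + 6 = 24, det = 18·6 - (5)² = 83.
Step 2 — discriminant:
  Δ = trace² - 4·det = 576 - 332 = 244.
Step 3 — eigenvalues:
  λ = (trace ± √Δ)/2 = (24 ± 15.6205)/2,
  λ_1 = 19.8102,  λ_2 = 4.1898.

Step 4 — unit eigenvector for λ_1: solve (Sigma - λ_1 I)v = 0. First row:
  (18 - 19.8102)·v_x + (5)·v_y = 0, i.e. (-1.8102)·v_x + (5)·v_y = 0,
  so v ∝ (b, λ_1 - a) = (5, 1.8102) = u.
  ||u|| = √((5)² + (1.8102)²) = √(28.277) ≈ 5.3176,
  v_1 = u/||u|| ≈ (0.9403, 0.3404) (||v_1|| = 1).

λ_1 = 19.8102,  λ_2 = 4.1898;  v_1 ≈ (0.9403, 0.3404)


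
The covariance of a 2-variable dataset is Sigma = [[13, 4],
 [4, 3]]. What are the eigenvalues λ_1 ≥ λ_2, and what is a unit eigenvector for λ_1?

Step 1 — characteristic polynomial of 2×2 Sigma:
  det(Sigma - λI) = λ² - trace · λ + det = 0.
  trace = 13 + 3 = 16, det = 13·3 - (4)² = 23.
Step 2 — discriminant:
  Δ = trace² - 4·det = 256 - 92 = 164.
Step 3 — eigenvalues:
  λ = (trace ± √Δ)/2 = (16 ± 12.8062)/2,
  λ_1 = 14.4031,  λ_2 = 1.5969.

Step 4 — unit eigenvector for λ_1: solve (Sigma - λ_1 I)v = 0. First row:
  (13 - 14.4031)·v_x + (4)·v_y = 0, i.e. (-1.4031)·v_x + (4)·v_y = 0,
  so v ∝ (b, λ_1 - a) = (4, 1.4031) = u.
  ||u|| = √((4)² + (1.4031)²) = √(17.9688) ≈ 4.239,
  v_1 = u/||u|| ≈ (0.9436, 0.331) (||v_1|| = 1).

λ_1 = 14.4031,  λ_2 = 1.5969;  v_1 ≈ (0.9436, 0.331)


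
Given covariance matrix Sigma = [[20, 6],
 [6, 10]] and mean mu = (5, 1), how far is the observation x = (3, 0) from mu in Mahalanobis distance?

Step 1 — centre the observation: (x - mu) = (-2, -1).

Step 2 — invert Sigma. det(Sigma) = 20·10 - (6)² = 164.
  Sigma^{-1} = (1/det) · [[d, -b], [-b, a]] = [[0.061, -0.0366],
 [-0.0366, 0.122]].

Step 3 — form the quadratic (x - mu)^T · Sigma^{-1} · (x - mu):
  Sigma^{-1} · (x - mu) = (-0.0854, -0.0488).
  (x - mu)^T · [Sigma^{-1} · (x - mu)] = (-2)·(-0.0854) + (-1)·(-0.0488) = 0.2195.

Step 4 — take square root: d = √(0.2195) ≈ 0.4685.

d(x, mu) = √(0.2195) ≈ 0.4685


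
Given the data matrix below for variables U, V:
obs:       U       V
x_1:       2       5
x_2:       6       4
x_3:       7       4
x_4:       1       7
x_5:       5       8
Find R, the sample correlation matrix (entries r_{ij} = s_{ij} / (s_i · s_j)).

Step 1 — column means:
  mean(U) = (2 + 6 + 7 + 1 + 5) / 5 = 21/5 = 4.2
  mean(V) = (5 + 4 + 4 + 7 + 8) / 5 = 28/5 = 5.6

Step 2 — sample variances and covariances s[i,j] = (1/(n-1)) · Σ_k (x_{k,i} - mean_i) · (x_{k,j} - mean_j), with n-1 = 4:
  s[U,U] = ((-2.2)·(-2.2) + (1.8)·(1.8) + (2.8)·(2.8) + (-3.2)·(-3.2) + (0.8)·(0.8)) / 4 = 26.8/4 = 6.7
  s[U,V] = ((-2.2)·(-0.6) + (1.8)·(-1.6) + (2.8)·(-1.6) + (-3.2)·(1.4) + (0.8)·(2.4)) / 4 = -8.6/4 = -2.15
  s[V,V] = ((-0.6)·(-0.6) + (-1.6)·(-1.6) + (-1.6)·(-1.6) + (1.4)·(1.4) + (2.4)·(2.4)) / 4 = 13.2/4 = 3.3
  Sample standard deviations s_i = √(s[i,i]):
  s(U) = √(6.7) = 2.5884
  s(V) = √(3.3) = 1.8166

Step 3 — r_{ij} = s_{ij} / (s_i · s_j):
  r[U,U] = 1 (diagonal).
  r[U,V] = -2.15 / (2.5884 · 1.8166) = -2.15 / 4.7021 = -0.4572
  r[V,V] = 1 (diagonal).

R is symmetric with unit diagonal. Assembling:

R = [[1, -0.4572],
 [-0.4572, 1]]


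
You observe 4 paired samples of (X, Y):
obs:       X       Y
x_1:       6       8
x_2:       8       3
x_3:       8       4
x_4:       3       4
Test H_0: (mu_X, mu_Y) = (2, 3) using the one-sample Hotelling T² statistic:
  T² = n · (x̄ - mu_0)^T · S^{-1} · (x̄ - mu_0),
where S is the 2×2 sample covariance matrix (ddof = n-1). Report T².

Step 1 — sample mean vector:
  mean(X) = (6 + 8 + 8 + 3) / 4 = 25/4 = 6.25
  mean(Y) = (8 + 3 + 4 + 4) / 4 = 19/4 = 4.75
  x̄ = (6.25, 4.75),  deviation x̄ - mu_0 = (6.25, 4.75) - (2, 3) = (4.25, 1.75).

Step 2 — sample covariance matrix, S[i,j] = (1/(n-1)) · Σ_k (x_{k,i} - mean_i) · (x_{k,j} - mean_j), divisor n-1 = 3:
  S[X,X] = ((-0.25)·(-0.25) + (1.75)·(1.75) + (1.75)·(1.75) + (-3.25)·(-3.25)) / 3 = 16.75/3 = 5.5833
  S[X,Y] = ((-0.25)·(3.25) + (1.75)·(-1.75) + (1.75)·(-0.75) + (-3.25)·(-0.75)) / 3 = -2.75/3 = -0.9167
  S[Y,Y] = ((3.25)·(3.25) + (-1.75)·(-1.75) + (-0.75)·(-0.75) + (-0.75)·(-0.75)) / 3 = 14.75/3 = 4.9167
  S = [[5.5833, -0.9167],
 [-0.9167, 4.9167]].

Step 3 — invert S. det(S) = 5.5833·4.9167 - (-0.9167)² = 26.6111.
  S^{-1} = (1/det) · [[d, -b], [-b, a]] = [[0.1848, 0.0344],
 [0.0344, 0.2098]].

Step 4 — quadratic form (x̄ - mu_0)^T · S^{-1} · (x̄ - mu_0):
  S^{-1} · (x̄ - mu_0) = (0.8455, 0.5136),
  (x̄ - mu_0)^T · [...] = (4.25)·(0.8455) + (1.75)·(0.5136) = 4.4922.

Step 5 — scale by n: T² = 4 · 4.4922 = 17.9687.

T² ≈ 17.9687


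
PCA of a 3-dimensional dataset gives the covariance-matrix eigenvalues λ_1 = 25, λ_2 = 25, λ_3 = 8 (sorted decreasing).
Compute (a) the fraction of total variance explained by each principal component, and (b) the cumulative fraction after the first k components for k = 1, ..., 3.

Step 1 — total variance = trace(Sigma) = Σ λ_i = 25 + 25 + 8 = 58.

Step 2 — fraction explained by component i = λ_i / Σ λ:
  PC1: 25/58 = 0.431
  PC2: 25/58 = 0.431
  PC3: 8/58 = 0.1379

Step 3 — cumulative fraction after k components = (λ_1 + ... + λ_k) / Σ λ:
  k = 1: 25/58 = 0.431
  k = 2: (25 + 25)/58 = 50/58 = 0.8621
  k = 3: (25 + 25 + 8)/58 = 58/58 = 1

Summary (fraction, with percent):

explained: PC1 0.431 (43.1%), PC2 0.431 (43.1%), PC3 0.1379 (13.79%);  cumulative: 0.431, 0.8621, 1
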